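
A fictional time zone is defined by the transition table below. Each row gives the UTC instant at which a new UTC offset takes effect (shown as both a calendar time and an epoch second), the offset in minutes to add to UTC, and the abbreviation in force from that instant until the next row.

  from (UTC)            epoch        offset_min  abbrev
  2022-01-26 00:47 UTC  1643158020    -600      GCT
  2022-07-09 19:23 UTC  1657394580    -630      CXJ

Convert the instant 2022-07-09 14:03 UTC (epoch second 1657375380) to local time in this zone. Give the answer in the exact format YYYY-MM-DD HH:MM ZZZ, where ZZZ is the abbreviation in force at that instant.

2022-07-09 04:03 GCT

Query: 2022-07-09 14:03 UTC
Rule 1/2 (GCT, -10:00): 2022-01-26 00:47 UTC ≤ query < 2022-07-09 19:23 UTC
14·60 + 3 - 600 = 243 min
243 = 0·1440 + 243; 243 = 4·60 + 3 → 04:03, same day
→ 2022-07-09 04:03 GCT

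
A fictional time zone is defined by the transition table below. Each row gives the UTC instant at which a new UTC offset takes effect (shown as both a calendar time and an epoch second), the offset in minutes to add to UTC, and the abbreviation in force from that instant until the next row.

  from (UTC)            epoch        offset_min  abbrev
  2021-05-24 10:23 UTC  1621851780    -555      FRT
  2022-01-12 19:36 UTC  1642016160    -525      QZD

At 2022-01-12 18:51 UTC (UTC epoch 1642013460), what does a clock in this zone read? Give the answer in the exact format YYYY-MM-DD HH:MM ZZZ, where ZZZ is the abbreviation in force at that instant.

2022-01-12 09:36 FRT

Query: 2022-01-12 18:51 UTC
Rule 1/2 (FRT, -09:15): 2021-05-24 10:23 UTC ≤ query < 2022-01-12 19:36 UTC
18·60 + 51 - 555 = 576 min
576 = 0·1440 + 576; 576 = 9·60 + 36 → 09:36, same day
→ 2022-01-12 09:36 FRT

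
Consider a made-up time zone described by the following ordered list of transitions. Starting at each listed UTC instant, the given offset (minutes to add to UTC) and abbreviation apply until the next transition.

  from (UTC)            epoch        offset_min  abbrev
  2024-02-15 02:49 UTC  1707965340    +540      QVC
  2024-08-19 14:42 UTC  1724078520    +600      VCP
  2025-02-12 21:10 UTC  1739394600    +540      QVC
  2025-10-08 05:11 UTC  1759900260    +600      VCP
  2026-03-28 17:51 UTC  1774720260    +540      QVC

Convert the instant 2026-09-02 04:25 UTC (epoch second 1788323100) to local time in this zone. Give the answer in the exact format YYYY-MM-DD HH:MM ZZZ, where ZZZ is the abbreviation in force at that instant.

2026-09-02 13:25 QVC

Query: 2026-09-02 04:25 UTC
Rule 5/5 (QVC, +09:00): 2026-03-28 17:51 UTC ≤ query < +∞
4·60 + 25 + 540 = 805 min
805 = 0·1440 + 805; 805 = 13·60 + 25 → 13:25, same day
→ 2026-09-02 13:25 QVC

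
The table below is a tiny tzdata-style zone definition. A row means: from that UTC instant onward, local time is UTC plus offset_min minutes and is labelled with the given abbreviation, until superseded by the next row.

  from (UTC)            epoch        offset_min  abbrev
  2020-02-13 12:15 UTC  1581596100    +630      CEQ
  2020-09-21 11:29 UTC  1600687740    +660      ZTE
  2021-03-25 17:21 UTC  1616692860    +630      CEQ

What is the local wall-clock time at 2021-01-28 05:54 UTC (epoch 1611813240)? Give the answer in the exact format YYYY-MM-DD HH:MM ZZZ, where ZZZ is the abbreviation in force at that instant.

2021-01-28 16:54 ZTE

Query: 2021-01-28 05:54 UTC
Rule 2/3 (ZTE, +11:00): 2020-09-21 11:29 UTC ≤ query < 2021-03-25 17:21 UTC
5·60 + 54 + 660 = 1014 min
1014 = 0·1440 + 1014; 1014 = 16·60 + 54 → 16:54, same day
→ 2021-01-28 16:54 ZTE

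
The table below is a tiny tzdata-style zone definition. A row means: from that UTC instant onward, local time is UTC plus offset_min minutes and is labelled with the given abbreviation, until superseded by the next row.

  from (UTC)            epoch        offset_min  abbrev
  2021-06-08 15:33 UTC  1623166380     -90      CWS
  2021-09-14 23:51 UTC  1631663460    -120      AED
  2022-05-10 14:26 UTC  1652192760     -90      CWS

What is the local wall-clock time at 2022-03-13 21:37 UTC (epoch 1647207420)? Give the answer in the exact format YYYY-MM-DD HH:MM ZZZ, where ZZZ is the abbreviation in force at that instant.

2022-03-13 19:37 AED

Query: 2022-03-13 21:37 UTC
Rule 2/3 (AED, -02:00): 2021-09-14 23:51 UTC ≤ query < 2022-05-10 14:26 UTC
21·60 + 37 - 120 = 1177 min
1177 = 0·1440 + 1177; 1177 = 19·60 + 37 → 19:37, same day
→ 2022-03-13 19:37 AED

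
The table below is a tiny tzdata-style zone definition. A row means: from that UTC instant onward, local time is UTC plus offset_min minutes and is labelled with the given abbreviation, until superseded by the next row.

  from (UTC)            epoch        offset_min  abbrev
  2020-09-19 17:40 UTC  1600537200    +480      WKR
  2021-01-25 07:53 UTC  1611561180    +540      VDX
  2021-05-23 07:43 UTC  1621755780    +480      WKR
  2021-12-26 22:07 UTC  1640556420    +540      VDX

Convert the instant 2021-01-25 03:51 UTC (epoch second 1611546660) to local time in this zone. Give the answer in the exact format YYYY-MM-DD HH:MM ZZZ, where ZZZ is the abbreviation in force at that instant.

2021-01-25 11:51 WKR

Query: 2021-01-25 03:51 UTC
Rule 1/4 (WKR, +08:00): 2020-09-19 17:40 UTC ≤ query < 2021-01-25 07:53 UTC
3·60 + 51 + 480 = 711 min
711 = 0·1440 + 711; 711 = 11·60 + 51 → 11:51, same day
→ 2021-01-25 11:51 WKR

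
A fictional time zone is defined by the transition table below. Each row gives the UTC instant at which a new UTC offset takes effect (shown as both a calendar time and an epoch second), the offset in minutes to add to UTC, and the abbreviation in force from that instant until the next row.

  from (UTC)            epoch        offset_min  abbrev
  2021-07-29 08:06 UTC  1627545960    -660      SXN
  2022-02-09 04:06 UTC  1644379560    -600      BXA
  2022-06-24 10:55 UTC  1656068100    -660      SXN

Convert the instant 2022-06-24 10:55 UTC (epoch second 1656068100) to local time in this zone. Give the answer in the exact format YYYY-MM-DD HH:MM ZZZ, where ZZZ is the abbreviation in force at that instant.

2022-06-23 23:55 SXN

Query: 2022-06-24 10:55 UTC
Rule 3/3 (SXN, -11:00): 2022-06-24 10:55 UTC ≤ query < +∞
10·60 + 55 - 660 = -5 min
-5 = -1·1440 + 1435; 1435 = 23·60 + 55 → 23:55, 2022-06-24 - 1 day = 2022-06-23
→ 2022-06-23 23:55 SXN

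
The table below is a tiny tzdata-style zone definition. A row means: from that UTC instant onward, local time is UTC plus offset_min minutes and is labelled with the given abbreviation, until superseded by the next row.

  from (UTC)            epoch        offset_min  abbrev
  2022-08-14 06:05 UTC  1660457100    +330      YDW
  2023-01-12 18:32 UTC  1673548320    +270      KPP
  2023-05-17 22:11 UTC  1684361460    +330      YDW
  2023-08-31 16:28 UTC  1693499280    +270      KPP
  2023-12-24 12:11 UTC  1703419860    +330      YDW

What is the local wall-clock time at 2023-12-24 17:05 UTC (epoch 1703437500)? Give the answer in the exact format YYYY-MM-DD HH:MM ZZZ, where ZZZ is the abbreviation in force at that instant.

Query: 2023-12-24 17:05 UTC
Rule 5/5 (YDW, +05:30): 2023-12-24 12:11 UTC ≤ query < +∞
17·60 + 5 + 330 = 1355 min
1355 = 0·1440 + 1355; 1355 = 22·60 + 35 → 22:35, same day
→ 2023-12-24 22:35 YDW

2023-12-24 22:35 YDW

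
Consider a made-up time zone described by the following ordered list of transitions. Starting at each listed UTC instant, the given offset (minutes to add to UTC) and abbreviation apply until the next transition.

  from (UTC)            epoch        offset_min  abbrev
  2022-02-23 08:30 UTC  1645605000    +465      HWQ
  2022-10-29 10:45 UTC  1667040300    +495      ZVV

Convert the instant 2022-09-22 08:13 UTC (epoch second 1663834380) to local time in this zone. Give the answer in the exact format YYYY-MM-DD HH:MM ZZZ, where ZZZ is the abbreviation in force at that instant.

2022-09-22 15:58 HWQ

Query: 2022-09-22 08:13 UTC
Rule 1/2 (HWQ, +07:45): 2022-02-23 08:30 UTC ≤ query < 2022-10-29 10:45 UTC
8·60 + 13 + 465 = 958 min
958 = 0·1440 + 958; 958 = 15·60 + 58 → 15:58, same day
→ 2022-09-22 15:58 HWQ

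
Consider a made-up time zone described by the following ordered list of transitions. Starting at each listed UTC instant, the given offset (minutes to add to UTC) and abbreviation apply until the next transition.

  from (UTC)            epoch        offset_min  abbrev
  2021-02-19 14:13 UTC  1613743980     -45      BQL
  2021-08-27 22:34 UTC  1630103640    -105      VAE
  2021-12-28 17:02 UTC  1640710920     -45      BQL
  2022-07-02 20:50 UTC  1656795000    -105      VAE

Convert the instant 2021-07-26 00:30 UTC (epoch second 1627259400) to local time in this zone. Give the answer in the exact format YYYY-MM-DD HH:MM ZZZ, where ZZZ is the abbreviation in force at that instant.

Query: 2021-07-26 00:30 UTC
Rule 1/4 (BQL, -00:45): 2021-02-19 14:13 UTC ≤ query < 2021-08-27 22:34 UTC
0·60 + 30 - 45 = -15 min
-15 = -1·1440 + 1425; 1425 = 23·60 + 45 → 23:45, 2021-07-26 - 1 day = 2021-07-25
→ 2021-07-25 23:45 BQL

2021-07-25 23:45 BQL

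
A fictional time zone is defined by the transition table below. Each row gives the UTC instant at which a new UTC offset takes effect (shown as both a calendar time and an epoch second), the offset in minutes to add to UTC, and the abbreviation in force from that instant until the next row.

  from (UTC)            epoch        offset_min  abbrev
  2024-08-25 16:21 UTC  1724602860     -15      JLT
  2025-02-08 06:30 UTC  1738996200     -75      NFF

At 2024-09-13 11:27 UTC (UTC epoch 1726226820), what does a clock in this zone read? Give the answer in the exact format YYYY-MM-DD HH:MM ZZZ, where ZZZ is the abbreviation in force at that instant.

Query: 2024-09-13 11:27 UTC
Rule 1/2 (JLT, -00:15): 2024-08-25 16:21 UTC ≤ query < 2025-02-08 06:30 UTC
11·60 + 27 - 15 = 672 min
672 = 0·1440 + 672; 672 = 11·60 + 12 → 11:12, same day
→ 2024-09-13 11:12 JLT

2024-09-13 11:12 JLT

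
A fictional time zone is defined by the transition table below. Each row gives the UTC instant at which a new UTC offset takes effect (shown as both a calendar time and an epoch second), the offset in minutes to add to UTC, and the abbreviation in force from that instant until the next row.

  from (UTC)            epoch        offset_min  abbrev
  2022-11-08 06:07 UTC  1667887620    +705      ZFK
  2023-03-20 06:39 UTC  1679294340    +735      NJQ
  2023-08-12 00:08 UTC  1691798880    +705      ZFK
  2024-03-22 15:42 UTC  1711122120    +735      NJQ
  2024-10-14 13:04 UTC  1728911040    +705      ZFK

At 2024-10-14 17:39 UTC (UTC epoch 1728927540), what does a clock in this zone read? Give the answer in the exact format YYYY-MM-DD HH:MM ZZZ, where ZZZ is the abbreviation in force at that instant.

Query: 2024-10-14 17:39 UTC
Rule 5/5 (ZFK, +11:45): 2024-10-14 13:04 UTC ≤ query < +∞
17·60 + 39 + 705 = 1764 min
1764 = 1·1440 + 324; 324 = 5·60 + 24 → 05:24, 2024-10-14 + 1 day = 2024-10-15
→ 2024-10-15 05:24 ZFK

2024-10-15 05:24 ZFK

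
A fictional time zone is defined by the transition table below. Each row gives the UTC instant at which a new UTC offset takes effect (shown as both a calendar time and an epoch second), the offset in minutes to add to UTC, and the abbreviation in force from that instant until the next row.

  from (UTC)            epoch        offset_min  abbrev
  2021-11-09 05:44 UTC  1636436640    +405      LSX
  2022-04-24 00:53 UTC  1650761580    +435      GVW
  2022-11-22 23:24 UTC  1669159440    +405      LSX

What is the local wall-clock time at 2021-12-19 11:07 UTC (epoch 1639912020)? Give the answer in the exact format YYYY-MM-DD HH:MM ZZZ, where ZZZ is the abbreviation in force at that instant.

2021-12-19 17:52 LSX

Query: 2021-12-19 11:07 UTC
Rule 1/3 (LSX, +06:45): 2021-11-09 05:44 UTC ≤ query < 2022-04-24 00:53 UTC
11·60 + 7 + 405 = 1072 min
1072 = 0·1440 + 1072; 1072 = 17·60 + 52 → 17:52, same day
→ 2021-12-19 17:52 LSX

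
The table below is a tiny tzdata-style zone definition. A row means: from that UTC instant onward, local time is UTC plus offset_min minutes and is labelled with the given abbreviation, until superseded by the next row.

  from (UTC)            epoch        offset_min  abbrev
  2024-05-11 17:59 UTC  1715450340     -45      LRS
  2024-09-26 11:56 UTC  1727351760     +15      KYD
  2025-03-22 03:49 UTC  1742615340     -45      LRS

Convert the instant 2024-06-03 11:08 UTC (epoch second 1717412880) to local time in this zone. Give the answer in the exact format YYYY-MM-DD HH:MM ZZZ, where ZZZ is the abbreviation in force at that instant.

Query: 2024-06-03 11:08 UTC
Rule 1/3 (LRS, -00:45): 2024-05-11 17:59 UTC ≤ query < 2024-09-26 11:56 UTC
11·60 + 8 - 45 = 623 min
623 = 0·1440 + 623; 623 = 10·60 + 23 → 10:23, same day
→ 2024-06-03 10:23 LRS

2024-06-03 10:23 LRS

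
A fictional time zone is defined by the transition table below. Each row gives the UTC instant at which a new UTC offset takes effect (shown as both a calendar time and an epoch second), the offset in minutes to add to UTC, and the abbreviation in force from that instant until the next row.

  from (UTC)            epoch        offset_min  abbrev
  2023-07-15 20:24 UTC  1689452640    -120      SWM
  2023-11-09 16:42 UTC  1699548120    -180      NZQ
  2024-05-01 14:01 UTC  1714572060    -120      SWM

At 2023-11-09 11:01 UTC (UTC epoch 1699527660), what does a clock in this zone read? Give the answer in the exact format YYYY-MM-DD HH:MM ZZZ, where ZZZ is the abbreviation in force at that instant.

2023-11-09 09:01 SWM

Query: 2023-11-09 11:01 UTC
Rule 1/3 (SWM, -02:00): 2023-07-15 20:24 UTC ≤ query < 2023-11-09 16:42 UTC
11·60 + 1 - 120 = 541 min
541 = 0·1440 + 541; 541 = 9·60 + 1 → 09:01, same day
→ 2023-11-09 09:01 SWM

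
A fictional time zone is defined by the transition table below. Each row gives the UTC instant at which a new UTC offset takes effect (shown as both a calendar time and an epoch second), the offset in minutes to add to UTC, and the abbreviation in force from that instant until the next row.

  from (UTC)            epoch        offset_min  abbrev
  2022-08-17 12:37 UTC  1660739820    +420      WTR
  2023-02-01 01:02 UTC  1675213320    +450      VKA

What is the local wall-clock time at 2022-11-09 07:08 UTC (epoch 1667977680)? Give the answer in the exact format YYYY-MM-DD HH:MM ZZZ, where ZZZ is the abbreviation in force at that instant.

2022-11-09 14:08 WTR

Query: 2022-11-09 07:08 UTC
Rule 1/2 (WTR, +07:00): 2022-08-17 12:37 UTC ≤ query < 2023-02-01 01:02 UTC
7·60 + 8 + 420 = 848 min
848 = 0·1440 + 848; 848 = 14·60 + 8 → 14:08, same day
→ 2022-11-09 14:08 WTR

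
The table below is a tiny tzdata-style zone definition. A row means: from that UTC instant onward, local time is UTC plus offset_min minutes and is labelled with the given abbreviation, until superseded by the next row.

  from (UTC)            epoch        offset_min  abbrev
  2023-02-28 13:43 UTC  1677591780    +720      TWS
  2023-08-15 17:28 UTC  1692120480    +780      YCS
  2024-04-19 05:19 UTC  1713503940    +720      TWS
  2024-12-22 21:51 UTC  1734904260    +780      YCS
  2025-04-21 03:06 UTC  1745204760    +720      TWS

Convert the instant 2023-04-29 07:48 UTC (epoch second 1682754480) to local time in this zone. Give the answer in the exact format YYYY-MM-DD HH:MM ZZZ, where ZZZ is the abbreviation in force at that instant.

Query: 2023-04-29 07:48 UTC
Rule 1/5 (TWS, +12:00): 2023-02-28 13:43 UTC ≤ query < 2023-08-15 17:28 UTC
7·60 + 48 + 720 = 1188 min
1188 = 0·1440 + 1188; 1188 = 19·60 + 48 → 19:48, same day
→ 2023-04-29 19:48 TWS

2023-04-29 19:48 TWS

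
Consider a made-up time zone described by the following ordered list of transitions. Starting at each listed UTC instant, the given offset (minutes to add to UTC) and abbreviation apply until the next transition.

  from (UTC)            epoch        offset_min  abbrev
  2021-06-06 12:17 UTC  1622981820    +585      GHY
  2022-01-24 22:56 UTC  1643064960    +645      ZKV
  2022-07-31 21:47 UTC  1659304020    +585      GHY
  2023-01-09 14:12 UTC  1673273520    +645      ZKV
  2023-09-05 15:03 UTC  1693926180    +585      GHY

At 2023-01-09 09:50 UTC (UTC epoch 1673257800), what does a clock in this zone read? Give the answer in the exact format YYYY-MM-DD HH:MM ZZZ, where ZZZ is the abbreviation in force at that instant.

Query: 2023-01-09 09:50 UTC
Rule 3/5 (GHY, +09:45): 2022-07-31 21:47 UTC ≤ query < 2023-01-09 14:12 UTC
9·60 + 50 + 585 = 1175 min
1175 = 0·1440 + 1175; 1175 = 19·60 + 35 → 19:35, same day
→ 2023-01-09 19:35 GHY

2023-01-09 19:35 GHY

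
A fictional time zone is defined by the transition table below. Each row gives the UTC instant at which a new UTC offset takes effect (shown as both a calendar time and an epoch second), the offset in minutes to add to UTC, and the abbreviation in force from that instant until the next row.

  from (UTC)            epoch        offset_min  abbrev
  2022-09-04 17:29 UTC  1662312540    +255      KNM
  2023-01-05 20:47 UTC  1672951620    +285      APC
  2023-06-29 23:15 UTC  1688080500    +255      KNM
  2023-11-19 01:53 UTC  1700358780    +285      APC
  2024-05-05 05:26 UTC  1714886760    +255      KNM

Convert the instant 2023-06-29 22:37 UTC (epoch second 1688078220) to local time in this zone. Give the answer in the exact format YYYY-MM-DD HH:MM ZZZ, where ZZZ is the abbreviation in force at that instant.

Query: 2023-06-29 22:37 UTC
Rule 2/5 (APC, +04:45): 2023-01-05 20:47 UTC ≤ query < 2023-06-29 23:15 UTC
22·60 + 37 + 285 = 1642 min
1642 = 1·1440 + 202; 202 = 3·60 + 22 → 03:22, 2023-06-29 + 1 day = 2023-06-30
→ 2023-06-30 03:22 APC

2023-06-30 03:22 APC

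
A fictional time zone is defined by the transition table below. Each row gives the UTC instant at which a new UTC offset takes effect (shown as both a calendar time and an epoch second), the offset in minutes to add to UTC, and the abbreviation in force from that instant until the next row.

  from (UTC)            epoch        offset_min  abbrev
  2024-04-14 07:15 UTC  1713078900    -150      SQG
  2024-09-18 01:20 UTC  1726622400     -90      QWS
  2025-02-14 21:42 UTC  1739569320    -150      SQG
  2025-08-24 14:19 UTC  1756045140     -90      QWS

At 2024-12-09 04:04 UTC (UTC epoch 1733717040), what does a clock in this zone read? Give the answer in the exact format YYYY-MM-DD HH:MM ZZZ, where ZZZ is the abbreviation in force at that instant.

2024-12-09 02:34 QWS

Query: 2024-12-09 04:04 UTC
Rule 2/4 (QWS, -01:30): 2024-09-18 01:20 UTC ≤ query < 2025-02-14 21:42 UTC
4·60 + 4 - 90 = 154 min
154 = 0·1440 + 154; 154 = 2·60 + 34 → 02:34, same day
→ 2024-12-09 02:34 QWS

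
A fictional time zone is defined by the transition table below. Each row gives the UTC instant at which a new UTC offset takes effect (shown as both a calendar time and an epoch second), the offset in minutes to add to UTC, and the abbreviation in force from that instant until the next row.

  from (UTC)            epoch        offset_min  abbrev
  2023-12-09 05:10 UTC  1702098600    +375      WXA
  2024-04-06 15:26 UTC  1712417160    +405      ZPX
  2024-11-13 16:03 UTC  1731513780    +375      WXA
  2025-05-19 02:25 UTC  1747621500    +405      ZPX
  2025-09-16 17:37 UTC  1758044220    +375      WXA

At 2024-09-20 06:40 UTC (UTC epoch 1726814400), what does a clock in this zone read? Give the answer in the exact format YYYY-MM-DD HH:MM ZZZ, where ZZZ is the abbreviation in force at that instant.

2024-09-20 13:25 ZPX

Query: 2024-09-20 06:40 UTC
Rule 2/5 (ZPX, +06:45): 2024-04-06 15:26 UTC ≤ query < 2024-11-13 16:03 UTC
6·60 + 40 + 405 = 805 min
805 = 0·1440 + 805; 805 = 13·60 + 25 → 13:25, same day
→ 2024-09-20 13:25 ZPX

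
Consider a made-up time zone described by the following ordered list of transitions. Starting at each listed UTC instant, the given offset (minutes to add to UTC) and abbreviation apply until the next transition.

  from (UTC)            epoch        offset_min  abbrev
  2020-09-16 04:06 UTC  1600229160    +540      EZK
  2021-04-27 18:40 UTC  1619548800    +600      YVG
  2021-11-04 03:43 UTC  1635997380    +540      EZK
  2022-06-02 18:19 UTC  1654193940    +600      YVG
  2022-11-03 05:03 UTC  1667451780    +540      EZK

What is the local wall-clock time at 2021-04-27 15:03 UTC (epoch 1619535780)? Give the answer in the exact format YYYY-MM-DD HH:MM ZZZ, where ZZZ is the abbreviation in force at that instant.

Query: 2021-04-27 15:03 UTC
Rule 1/5 (EZK, +09:00): 2020-09-16 04:06 UTC ≤ query < 2021-04-27 18:40 UTC
15·60 + 3 + 540 = 1443 min
1443 = 1·1440 + 3; 3 = 0·60 + 3 → 00:03, 2021-04-27 + 1 day = 2021-04-28
→ 2021-04-28 00:03 EZK

2021-04-28 00:03 EZK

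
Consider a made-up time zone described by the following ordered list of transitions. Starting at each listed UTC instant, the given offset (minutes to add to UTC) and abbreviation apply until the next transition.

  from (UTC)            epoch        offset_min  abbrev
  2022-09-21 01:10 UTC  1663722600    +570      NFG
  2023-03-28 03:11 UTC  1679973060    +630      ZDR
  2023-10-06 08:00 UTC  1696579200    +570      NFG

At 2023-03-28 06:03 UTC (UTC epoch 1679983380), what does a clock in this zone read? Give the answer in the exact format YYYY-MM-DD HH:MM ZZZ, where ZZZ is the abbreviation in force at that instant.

2023-03-28 16:33 ZDR

Query: 2023-03-28 06:03 UTC
Rule 2/3 (ZDR, +10:30): 2023-03-28 03:11 UTC ≤ query < 2023-10-06 08:00 UTC
6·60 + 3 + 630 = 993 min
993 = 0·1440 + 993; 993 = 16·60 + 33 → 16:33, same day
→ 2023-03-28 16:33 ZDR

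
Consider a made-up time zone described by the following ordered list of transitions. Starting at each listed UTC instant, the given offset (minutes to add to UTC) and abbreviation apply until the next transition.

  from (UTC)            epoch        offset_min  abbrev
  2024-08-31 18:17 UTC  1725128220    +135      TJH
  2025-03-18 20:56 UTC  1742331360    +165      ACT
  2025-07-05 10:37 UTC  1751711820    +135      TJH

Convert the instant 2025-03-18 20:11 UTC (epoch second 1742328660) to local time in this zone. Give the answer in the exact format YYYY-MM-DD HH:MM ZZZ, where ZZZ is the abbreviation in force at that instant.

Query: 2025-03-18 20:11 UTC
Rule 1/3 (TJH, +02:15): 2024-08-31 18:17 UTC ≤ query < 2025-03-18 20:56 UTC
20·60 + 11 + 135 = 1346 min
1346 = 0·1440 + 1346; 1346 = 22·60 + 26 → 22:26, same day
→ 2025-03-18 22:26 TJH

2025-03-18 22:26 TJH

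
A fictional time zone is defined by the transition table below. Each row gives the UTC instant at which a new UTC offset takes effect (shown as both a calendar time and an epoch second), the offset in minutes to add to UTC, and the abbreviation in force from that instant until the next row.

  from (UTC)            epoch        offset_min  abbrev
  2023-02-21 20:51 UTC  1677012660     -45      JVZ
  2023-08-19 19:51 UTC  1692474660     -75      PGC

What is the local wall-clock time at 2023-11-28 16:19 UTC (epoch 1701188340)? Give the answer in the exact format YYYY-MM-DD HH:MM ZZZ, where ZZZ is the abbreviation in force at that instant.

Query: 2023-11-28 16:19 UTC
Rule 2/2 (PGC, -01:15): 2023-08-19 19:51 UTC ≤ query < +∞
16·60 + 19 - 75 = 904 min
904 = 0·1440 + 904; 904 = 15·60 + 4 → 15:04, same day
→ 2023-11-28 15:04 PGC

2023-11-28 15:04 PGC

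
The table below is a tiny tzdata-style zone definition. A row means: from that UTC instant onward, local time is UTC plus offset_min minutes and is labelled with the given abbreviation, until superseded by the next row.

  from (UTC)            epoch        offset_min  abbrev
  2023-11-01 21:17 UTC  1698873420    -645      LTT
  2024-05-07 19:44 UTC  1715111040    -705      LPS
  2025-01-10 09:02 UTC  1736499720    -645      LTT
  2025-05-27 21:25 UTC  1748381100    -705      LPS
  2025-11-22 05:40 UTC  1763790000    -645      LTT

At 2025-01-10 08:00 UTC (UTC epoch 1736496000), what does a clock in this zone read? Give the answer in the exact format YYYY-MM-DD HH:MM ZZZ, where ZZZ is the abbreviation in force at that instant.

Query: 2025-01-10 08:00 UTC
Rule 2/5 (LPS, -11:45): 2024-05-07 19:44 UTC ≤ query < 2025-01-10 09:02 UTC
8·60 + 0 - 705 = -225 min
-225 = -1·1440 + 1215; 1215 = 20·60 + 15 → 20:15, 2025-01-10 - 1 day = 2025-01-09
→ 2025-01-09 20:15 LPS

2025-01-09 20:15 LPS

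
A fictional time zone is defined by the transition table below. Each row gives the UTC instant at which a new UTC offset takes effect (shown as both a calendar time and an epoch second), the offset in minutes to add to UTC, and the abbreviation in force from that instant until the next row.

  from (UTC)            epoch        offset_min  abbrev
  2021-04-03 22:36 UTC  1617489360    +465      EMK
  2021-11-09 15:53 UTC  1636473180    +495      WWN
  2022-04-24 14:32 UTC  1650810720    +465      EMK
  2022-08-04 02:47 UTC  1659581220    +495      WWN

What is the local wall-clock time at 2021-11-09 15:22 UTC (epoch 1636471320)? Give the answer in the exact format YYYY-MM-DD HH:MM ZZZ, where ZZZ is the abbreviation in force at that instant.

2021-11-09 23:07 EMK

Query: 2021-11-09 15:22 UTC
Rule 1/4 (EMK, +07:45): 2021-04-03 22:36 UTC ≤ query < 2021-11-09 15:53 UTC
15·60 + 22 + 465 = 1387 min
1387 = 0·1440 + 1387; 1387 = 23·60 + 7 → 23:07, same day
→ 2021-11-09 23:07 EMK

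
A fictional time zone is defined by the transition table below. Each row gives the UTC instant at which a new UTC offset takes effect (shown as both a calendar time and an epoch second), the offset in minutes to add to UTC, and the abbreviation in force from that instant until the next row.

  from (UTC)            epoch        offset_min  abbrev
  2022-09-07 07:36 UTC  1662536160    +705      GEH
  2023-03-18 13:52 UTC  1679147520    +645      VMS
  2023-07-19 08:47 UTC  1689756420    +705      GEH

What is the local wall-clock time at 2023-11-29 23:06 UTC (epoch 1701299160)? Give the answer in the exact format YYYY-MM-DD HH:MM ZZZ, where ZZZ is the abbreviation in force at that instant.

2023-11-30 10:51 GEH

Query: 2023-11-29 23:06 UTC
Rule 3/3 (GEH, +11:45): 2023-07-19 08:47 UTC ≤ query < +∞
23·60 + 6 + 705 = 2091 min
2091 = 1·1440 + 651; 651 = 10·60 + 51 → 10:51, 2023-11-29 + 1 day = 2023-11-30
→ 2023-11-30 10:51 GEH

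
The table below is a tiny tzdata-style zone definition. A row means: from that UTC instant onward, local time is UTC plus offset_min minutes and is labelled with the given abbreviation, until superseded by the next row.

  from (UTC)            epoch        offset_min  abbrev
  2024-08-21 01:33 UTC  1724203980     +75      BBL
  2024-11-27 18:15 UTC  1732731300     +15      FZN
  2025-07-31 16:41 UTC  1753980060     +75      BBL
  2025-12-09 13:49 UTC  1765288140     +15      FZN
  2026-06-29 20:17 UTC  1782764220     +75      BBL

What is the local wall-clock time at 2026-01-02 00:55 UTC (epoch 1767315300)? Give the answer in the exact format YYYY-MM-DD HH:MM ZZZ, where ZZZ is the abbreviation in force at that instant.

Query: 2026-01-02 00:55 UTC
Rule 4/5 (FZN, +00:15): 2025-12-09 13:49 UTC ≤ query < 2026-06-29 20:17 UTC
0·60 + 55 + 15 = 70 min
70 = 0·1440 + 70; 70 = 1·60 + 10 → 01:10, same day
→ 2026-01-02 01:10 FZN

2026-01-02 01:10 FZN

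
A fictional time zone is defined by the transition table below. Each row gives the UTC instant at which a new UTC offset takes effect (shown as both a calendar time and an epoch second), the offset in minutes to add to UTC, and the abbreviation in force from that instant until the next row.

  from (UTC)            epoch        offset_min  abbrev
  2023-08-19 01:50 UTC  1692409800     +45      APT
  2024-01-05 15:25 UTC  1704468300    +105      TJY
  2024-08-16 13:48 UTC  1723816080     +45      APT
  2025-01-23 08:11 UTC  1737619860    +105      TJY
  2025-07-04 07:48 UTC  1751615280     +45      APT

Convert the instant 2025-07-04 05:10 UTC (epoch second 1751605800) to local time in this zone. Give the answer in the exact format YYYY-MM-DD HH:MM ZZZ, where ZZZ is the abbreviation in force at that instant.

Query: 2025-07-04 05:10 UTC
Rule 4/5 (TJY, +01:45): 2025-01-23 08:11 UTC ≤ query < 2025-07-04 07:48 UTC
5·60 + 10 + 105 = 415 min
415 = 0·1440 + 415; 415 = 6·60 + 55 → 06:55, same day
→ 2025-07-04 06:55 TJY

2025-07-04 06:55 TJY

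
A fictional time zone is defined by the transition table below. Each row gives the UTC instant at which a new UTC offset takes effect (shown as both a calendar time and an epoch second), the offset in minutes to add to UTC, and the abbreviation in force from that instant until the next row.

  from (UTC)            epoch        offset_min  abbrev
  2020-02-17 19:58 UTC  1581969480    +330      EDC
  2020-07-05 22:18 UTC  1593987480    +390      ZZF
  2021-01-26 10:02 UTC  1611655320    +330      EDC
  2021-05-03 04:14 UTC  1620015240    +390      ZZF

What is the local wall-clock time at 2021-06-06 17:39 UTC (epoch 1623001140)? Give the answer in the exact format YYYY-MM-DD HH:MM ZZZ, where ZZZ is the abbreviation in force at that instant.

Query: 2021-06-06 17:39 UTC
Rule 4/4 (ZZF, +06:30): 2021-05-03 04:14 UTC ≤ query < +∞
17·60 + 39 + 390 = 1449 min
1449 = 1·1440 + 9; 9 = 0·60 + 9 → 00:09, 2021-06-06 + 1 day = 2021-06-07
→ 2021-06-07 00:09 ZZF

2021-06-07 00:09 ZZF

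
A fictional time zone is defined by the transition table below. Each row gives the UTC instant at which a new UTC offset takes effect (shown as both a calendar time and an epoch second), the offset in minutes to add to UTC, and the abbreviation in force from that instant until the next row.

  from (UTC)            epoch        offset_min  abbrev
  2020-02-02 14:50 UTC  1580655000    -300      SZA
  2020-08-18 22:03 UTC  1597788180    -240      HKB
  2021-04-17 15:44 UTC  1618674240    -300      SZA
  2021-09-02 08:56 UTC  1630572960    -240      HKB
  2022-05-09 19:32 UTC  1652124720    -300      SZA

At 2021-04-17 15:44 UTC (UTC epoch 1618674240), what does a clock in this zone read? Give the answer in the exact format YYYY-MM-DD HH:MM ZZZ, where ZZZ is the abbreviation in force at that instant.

Query: 2021-04-17 15:44 UTC
Rule 3/5 (SZA, -05:00): 2021-04-17 15:44 UTC ≤ query < 2021-09-02 08:56 UTC
15·60 + 44 - 300 = 644 min
644 = 0·1440 + 644; 644 = 10·60 + 44 → 10:44, same day
→ 2021-04-17 10:44 SZA

2021-04-17 10:44 SZA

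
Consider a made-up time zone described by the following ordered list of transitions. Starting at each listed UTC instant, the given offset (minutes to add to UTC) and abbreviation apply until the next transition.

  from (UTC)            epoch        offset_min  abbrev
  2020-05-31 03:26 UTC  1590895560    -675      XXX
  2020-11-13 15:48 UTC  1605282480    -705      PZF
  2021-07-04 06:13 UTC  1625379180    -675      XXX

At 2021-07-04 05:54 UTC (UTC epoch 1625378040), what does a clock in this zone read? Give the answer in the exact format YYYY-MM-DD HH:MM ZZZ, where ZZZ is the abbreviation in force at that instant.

Query: 2021-07-04 05:54 UTC
Rule 2/3 (PZF, -11:45): 2020-11-13 15:48 UTC ≤ query < 2021-07-04 06:13 UTC
5·60 + 54 - 705 = -351 min
-351 = -1·1440 + 1089; 1089 = 18·60 + 9 → 18:09, 2021-07-04 - 1 day = 2021-07-03
→ 2021-07-03 18:09 PZF

2021-07-03 18:09 PZF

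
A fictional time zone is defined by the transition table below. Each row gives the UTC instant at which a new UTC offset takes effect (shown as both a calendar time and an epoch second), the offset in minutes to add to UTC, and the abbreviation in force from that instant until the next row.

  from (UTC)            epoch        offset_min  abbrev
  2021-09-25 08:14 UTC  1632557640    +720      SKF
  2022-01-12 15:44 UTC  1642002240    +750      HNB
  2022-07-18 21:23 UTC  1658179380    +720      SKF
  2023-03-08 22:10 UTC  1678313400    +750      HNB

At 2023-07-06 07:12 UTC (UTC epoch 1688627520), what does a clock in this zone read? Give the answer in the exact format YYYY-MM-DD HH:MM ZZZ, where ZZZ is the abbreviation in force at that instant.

Query: 2023-07-06 07:12 UTC
Rule 4/4 (HNB, +12:30): 2023-03-08 22:10 UTC ≤ query < +∞
7·60 + 12 + 750 = 1182 min
1182 = 0·1440 + 1182; 1182 = 19·60 + 42 → 19:42, same day
→ 2023-07-06 19:42 HNB

2023-07-06 19:42 HNB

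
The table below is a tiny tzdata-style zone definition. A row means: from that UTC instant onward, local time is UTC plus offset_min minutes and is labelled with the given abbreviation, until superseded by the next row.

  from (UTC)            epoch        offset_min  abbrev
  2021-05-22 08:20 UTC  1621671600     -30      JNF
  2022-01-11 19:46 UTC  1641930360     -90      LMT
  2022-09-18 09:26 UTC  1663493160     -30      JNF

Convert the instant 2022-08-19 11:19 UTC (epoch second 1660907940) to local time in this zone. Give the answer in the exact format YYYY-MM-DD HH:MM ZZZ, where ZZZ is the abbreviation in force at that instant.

2022-08-19 09:49 LMT

Query: 2022-08-19 11:19 UTC
Rule 2/3 (LMT, -01:30): 2022-01-11 19:46 UTC ≤ query < 2022-09-18 09:26 UTC
11·60 + 19 - 90 = 589 min
589 = 0·1440 + 589; 589 = 9·60 + 49 → 09:49, same day
→ 2022-08-19 09:49 LMT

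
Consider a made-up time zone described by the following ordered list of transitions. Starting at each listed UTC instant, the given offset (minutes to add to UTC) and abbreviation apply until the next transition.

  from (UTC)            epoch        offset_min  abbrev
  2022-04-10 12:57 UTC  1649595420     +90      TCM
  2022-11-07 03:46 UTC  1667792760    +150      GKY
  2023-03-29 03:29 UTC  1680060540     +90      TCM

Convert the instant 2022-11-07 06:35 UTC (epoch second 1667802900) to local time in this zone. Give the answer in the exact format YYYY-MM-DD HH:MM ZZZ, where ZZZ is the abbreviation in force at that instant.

2022-11-07 09:05 GKY

Query: 2022-11-07 06:35 UTC
Rule 2/3 (GKY, +02:30): 2022-11-07 03:46 UTC ≤ query < 2023-03-29 03:29 UTC
6·60 + 35 + 150 = 545 min
545 = 0·1440 + 545; 545 = 9·60 + 5 → 09:05, same day
→ 2022-11-07 09:05 GKY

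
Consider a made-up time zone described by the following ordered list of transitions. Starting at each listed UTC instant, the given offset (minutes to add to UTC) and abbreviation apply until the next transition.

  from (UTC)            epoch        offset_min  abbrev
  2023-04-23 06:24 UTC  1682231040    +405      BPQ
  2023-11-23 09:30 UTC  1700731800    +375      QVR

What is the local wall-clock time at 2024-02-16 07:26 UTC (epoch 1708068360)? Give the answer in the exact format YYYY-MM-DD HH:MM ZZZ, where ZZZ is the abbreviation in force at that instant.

Query: 2024-02-16 07:26 UTC
Rule 2/2 (QVR, +06:15): 2023-11-23 09:30 UTC ≤ query < +∞
7·60 + 26 + 375 = 821 min
821 = 0·1440 + 821; 821 = 13·60 + 41 → 13:41, same day
→ 2024-02-16 13:41 QVR

2024-02-16 13:41 QVR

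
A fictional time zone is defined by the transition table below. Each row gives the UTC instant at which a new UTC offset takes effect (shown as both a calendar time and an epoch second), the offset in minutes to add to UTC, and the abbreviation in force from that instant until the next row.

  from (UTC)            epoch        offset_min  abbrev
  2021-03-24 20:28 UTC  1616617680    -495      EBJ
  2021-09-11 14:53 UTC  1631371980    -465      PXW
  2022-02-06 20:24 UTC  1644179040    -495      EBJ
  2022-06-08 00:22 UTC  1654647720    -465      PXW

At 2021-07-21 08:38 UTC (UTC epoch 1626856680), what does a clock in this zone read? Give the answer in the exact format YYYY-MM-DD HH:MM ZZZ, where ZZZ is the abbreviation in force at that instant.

Query: 2021-07-21 08:38 UTC
Rule 1/4 (EBJ, -08:15): 2021-03-24 20:28 UTC ≤ query < 2021-09-11 14:53 UTC
8·60 + 38 - 495 = 23 min
23 = 0·1440 + 23; 23 = 0·60 + 23 → 00:23, same day
→ 2021-07-21 00:23 EBJ

2021-07-21 00:23 EBJ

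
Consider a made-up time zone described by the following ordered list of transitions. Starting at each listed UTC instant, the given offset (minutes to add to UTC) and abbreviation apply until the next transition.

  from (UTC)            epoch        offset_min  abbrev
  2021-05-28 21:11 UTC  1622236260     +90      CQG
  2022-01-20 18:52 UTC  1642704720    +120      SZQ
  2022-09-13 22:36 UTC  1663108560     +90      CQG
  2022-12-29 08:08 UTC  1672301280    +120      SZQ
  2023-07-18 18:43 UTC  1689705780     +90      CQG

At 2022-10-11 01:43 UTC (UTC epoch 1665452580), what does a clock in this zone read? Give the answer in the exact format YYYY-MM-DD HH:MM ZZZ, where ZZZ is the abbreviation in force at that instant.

Query: 2022-10-11 01:43 UTC
Rule 3/5 (CQG, +01:30): 2022-09-13 22:36 UTC ≤ query < 2022-12-29 08:08 UTC
1·60 + 43 + 90 = 193 min
193 = 0·1440 + 193; 193 = 3·60 + 13 → 03:13, same day
→ 2022-10-11 03:13 CQG

2022-10-11 03:13 CQG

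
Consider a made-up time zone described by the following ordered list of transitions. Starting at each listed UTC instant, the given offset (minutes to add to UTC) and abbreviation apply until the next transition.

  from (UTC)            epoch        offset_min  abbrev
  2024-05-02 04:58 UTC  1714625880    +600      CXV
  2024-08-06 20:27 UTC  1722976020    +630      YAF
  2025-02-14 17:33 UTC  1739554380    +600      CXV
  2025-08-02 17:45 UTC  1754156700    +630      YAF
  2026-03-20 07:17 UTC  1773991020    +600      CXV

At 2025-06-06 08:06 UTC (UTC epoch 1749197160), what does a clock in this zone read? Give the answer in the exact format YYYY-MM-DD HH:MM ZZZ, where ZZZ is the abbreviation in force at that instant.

2025-06-06 18:06 CXV

Query: 2025-06-06 08:06 UTC
Rule 3/5 (CXV, +10:00): 2025-02-14 17:33 UTC ≤ query < 2025-08-02 17:45 UTC
8·60 + 6 + 600 = 1086 min
1086 = 0·1440 + 1086; 1086 = 18·60 + 6 → 18:06, same day
→ 2025-06-06 18:06 CXV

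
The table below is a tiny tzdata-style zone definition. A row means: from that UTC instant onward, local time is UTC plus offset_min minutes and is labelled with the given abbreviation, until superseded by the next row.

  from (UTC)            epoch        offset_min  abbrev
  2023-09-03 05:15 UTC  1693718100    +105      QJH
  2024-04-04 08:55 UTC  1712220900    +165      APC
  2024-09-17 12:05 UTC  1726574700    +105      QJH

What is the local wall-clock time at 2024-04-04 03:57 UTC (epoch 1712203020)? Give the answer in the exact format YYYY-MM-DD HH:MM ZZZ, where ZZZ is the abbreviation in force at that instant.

Query: 2024-04-04 03:57 UTC
Rule 1/3 (QJH, +01:45): 2023-09-03 05:15 UTC ≤ query < 2024-04-04 08:55 UTC
3·60 + 57 + 105 = 342 min
342 = 0·1440 + 342; 342 = 5·60 + 42 → 05:42, same day
→ 2024-04-04 05:42 QJH

2024-04-04 05:42 QJH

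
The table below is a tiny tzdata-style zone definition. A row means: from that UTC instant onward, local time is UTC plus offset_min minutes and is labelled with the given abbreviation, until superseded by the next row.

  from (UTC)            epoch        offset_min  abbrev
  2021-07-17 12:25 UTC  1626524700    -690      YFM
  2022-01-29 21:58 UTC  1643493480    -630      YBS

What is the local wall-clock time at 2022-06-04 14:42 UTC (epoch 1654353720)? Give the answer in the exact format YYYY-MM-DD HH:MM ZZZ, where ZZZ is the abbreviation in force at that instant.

Query: 2022-06-04 14:42 UTC
Rule 2/2 (YBS, -10:30): 2022-01-29 21:58 UTC ≤ query < +∞
14·60 + 42 - 630 = 252 min
252 = 0·1440 + 252; 252 = 4·60 + 12 → 04:12, same day
→ 2022-06-04 04:12 YBS

2022-06-04 04:12 YBS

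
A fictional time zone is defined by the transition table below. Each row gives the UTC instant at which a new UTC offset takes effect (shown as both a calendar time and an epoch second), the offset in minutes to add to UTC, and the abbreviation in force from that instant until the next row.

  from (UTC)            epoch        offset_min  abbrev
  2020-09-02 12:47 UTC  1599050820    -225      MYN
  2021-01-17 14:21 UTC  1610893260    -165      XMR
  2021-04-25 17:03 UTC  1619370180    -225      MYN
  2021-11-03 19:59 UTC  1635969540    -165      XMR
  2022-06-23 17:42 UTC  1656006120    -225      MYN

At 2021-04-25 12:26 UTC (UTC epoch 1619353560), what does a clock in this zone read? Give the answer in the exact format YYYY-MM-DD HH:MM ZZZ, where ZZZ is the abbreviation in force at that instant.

Query: 2021-04-25 12:26 UTC
Rule 2/5 (XMR, -02:45): 2021-01-17 14:21 UTC ≤ query < 2021-04-25 17:03 UTC
12·60 + 26 - 165 = 581 min
581 = 0·1440 + 581; 581 = 9·60 + 41 → 09:41, same day
→ 2021-04-25 09:41 XMR

2021-04-25 09:41 XMR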